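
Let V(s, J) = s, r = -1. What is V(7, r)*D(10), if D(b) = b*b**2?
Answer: 7000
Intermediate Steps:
D(b) = b**3
V(7, r)*D(10) = 7*10**3 = 7*1000 = 7000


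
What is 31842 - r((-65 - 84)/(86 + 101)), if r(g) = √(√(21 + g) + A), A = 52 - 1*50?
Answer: 31842 - √(69938 + 187*√706486)/187 ≈ 31839.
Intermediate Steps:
A = 2 (A = 52 - 50 = 2)
r(g) = √(2 + √(21 + g)) (r(g) = √(√(21 + g) + 2) = √(2 + √(21 + g)))
31842 - r((-65 - 84)/(86 + 101)) = 31842 - √(2 + √(21 + (-65 - 84)/(86 + 101))) = 31842 - √(2 + √(21 - 149/187)) = 31842 - √(2 + √(3778/187)) = 31842 - √(2 + √706486/187)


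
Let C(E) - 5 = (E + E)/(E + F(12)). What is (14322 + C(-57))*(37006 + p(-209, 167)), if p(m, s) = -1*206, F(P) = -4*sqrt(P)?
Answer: 537330747200/1019 - 11187200*sqrt(3)/1019 ≈ 5.2729e+8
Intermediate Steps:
p(m, s) = -206
C(E) = 5 + 2*E/(E - 8*sqrt(3)) (C(E) = 5 + (E + E)/(E - 8*sqrt(3)) = 5 + (2*E)/(E - 8*sqrt(3)) = 5 + 2*E/(E - 8*sqrt(3)))
(14322 + C(-57))*(37006 + p(-209, 167)) = (14322 + (-40*sqrt(3) + 7*(-57))/(-57 - 8*sqrt(3)))*(37006 - 206) = (14322 + (-40*sqrt(3) - 399)/(-57 - 8*sqrt(3)))*36800 = (14322 + (-399 - 40*sqrt(3))/(-57 - 8*sqrt(3)))*36800 = 527049600 + 36800*(-399 - 40*sqrt(3))/(-57 - 8*sqrt(3))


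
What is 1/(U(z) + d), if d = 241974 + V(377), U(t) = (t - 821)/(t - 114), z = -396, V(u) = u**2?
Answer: 510/195893747 ≈ 2.6035e-6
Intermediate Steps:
U(t) = (-821 + t)/(-114 + t)
d = 384103 (d = 241974 + 377**2 = 241974 + 142129 = 384103)
1/(U(z) + d) = 1/((-821 - 396)/(-114 - 396) + 384103) = 1/(-1217/(-510) + 384103) = 1/(-1/510*(-1217) + 384103) = 1/(1217/510 + 384103) = 1/(195893747/510) = 510/195893747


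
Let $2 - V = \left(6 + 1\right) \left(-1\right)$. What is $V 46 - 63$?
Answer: $351$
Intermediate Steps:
$V = 9$ ($V = 2 - \left(6 + 1\right) \left(-1\right) = 2 - 7 \left(-1\right) = 2 - -7 = 2 + 7 = 9$)
$V 46 - 63 = 9 \cdot 46 - 63 = 414 - 63 = 351$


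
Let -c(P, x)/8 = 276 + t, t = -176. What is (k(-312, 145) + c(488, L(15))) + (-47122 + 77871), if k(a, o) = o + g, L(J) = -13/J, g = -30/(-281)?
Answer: 8456444/281 ≈ 30094.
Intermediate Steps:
g = 30/281 (g = -30*(-1/281) = 30/281 ≈ 0.10676)
k(a, o) = 30/281 + o (k(a, o) = o + 30/281 = 30/281 + o)
c(P, x) = -800 (c(P, x) = -8*(276 - 176) = -8*100 = -800)
(k(-312, 145) + c(488, L(15))) + (-47122 + 77871) = ((30/281 + 145) - 800) + (-47122 + 77871) = (40775/281 - 800) + 30749 = -184025/281 + 30749 = 8456444/281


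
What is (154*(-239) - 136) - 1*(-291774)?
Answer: 254832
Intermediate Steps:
(154*(-239) - 136) - 1*(-291774) = (-36806 - 136) + 291774 = -36942 + 291774 = 254832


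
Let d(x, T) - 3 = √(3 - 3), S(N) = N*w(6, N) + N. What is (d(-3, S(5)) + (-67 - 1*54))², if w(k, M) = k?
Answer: 13924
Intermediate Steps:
S(N) = 7*N (S(N) = N*6 + N = 6*N + N = 7*N)
d(x, T) = 3 (d(x, T) = 3 + √(3 - 3) = 3 + √0 = 3 + 0 = 3)
(d(-3, S(5)) + (-67 - 1*54))² = (3 + (-67 - 1*54))² = (3 + (-67 - 54))² = (3 - 121)² = (-118)² = 13924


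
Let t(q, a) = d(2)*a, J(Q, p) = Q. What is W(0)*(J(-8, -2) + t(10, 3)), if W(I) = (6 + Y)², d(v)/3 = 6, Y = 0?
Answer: 1656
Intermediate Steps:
d(v) = 18 (d(v) = 3*6 = 18)
W(I) = 36 (W(I) = (6 + 0)² = 6² = 36)
t(q, a) = 18*a
W(0)*(J(-8, -2) + t(10, 3)) = 36*(-8 + 18*3) = 36*(-8 + 54) = 36*46 = 1656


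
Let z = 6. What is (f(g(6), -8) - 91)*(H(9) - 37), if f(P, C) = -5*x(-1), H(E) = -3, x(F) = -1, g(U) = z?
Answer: 3440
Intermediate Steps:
g(U) = 6
f(P, C) = 5 (f(P, C) = -5*(-1) = 5)
(f(g(6), -8) - 91)*(H(9) - 37) = (5 - 91)*(-3 - 37) = -86*(-40) = 3440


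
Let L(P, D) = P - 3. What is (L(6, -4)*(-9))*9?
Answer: -243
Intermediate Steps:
L(P, D) = -3 + P
(L(6, -4)*(-9))*9 = ((-3 + 6)*(-9))*9 = (3*(-9))*9 = -27*9 = -243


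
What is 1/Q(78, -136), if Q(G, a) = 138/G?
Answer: 13/23 ≈ 0.56522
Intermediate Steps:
1/Q(78, -136) = 1/(138/78) = 1/(138*(1/78)) = 1/(23/13) = 13/23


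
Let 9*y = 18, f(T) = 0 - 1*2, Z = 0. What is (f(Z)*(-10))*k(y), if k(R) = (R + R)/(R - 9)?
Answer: -80/7 ≈ -11.429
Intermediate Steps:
f(T) = -2 (f(T) = 0 - 2 = -2)
y = 2 (y = (1/9)*18 = 2)
k(R) = 2*R/(-9 + R) (k(R) = (2*R)/(-9 + R) = 2*R/(-9 + R))
(f(Z)*(-10))*k(y) = (-2*(-10))*(2*2/(-9 + 2)) = 20*(2*2/(-7)) = 20*(2*2*(-1/7)) = 20*(-4/7) = -80/7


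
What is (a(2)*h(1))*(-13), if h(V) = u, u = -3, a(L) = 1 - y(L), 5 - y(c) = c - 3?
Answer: -195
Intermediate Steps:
y(c) = 8 - c (y(c) = 5 - (c - 3) = 5 - (-3 + c) = 5 + (3 - c) = 8 - c)
a(L) = -7 + L (a(L) = 1 - (8 - L) = 1 + (-8 + L) = -7 + L)
h(V) = -3
(a(2)*h(1))*(-13) = ((-7 + 2)*(-3))*(-13) = -5*(-3)*(-13) = 15*(-13) = -195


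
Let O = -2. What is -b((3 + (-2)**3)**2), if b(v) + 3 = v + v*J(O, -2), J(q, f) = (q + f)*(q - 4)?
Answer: -622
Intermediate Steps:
J(q, f) = (-4 + q)*(f + q) (J(q, f) = (f + q)*(-4 + q) = (-4 + q)*(f + q))
b(v) = -3 + 25*v (b(v) = -3 + (v + v*((-2)**2 - 4*(-2) - 4*(-2) - 2*(-2))) = -3 + (v + v*(4 + 8 + 8 + 4)) = -3 + (v + v*24) = -3 + (v + 24*v) = -3 + 25*v)
-b((3 + (-2)**3)**2) = -(-3 + 25*(3 + (-2)**3)**2) = -(-3 + 25*(3 - 8)**2) = -(-3 + 25*(-5)**2) = -(-3 + 25*25) = -(-3 + 625) = -1*622 = -622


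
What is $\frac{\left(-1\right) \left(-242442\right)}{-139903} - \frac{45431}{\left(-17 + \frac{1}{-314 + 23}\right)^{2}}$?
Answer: $- \frac{544162414439601}{3425203737712} \approx -158.87$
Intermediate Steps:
$\frac{\left(-1\right) \left(-242442\right)}{-139903} - \frac{45431}{\left(-17 + \frac{1}{-314 + 23}\right)^{2}} = 242442 \left(- \frac{1}{139903}\right) - \frac{45431}{\left(-17 + \frac{1}{-291}\right)^{2}} = - \frac{242442}{139903} - \frac{45431}{\left(-17 - \frac{1}{291}\right)^{2}} = - \frac{242442}{139903} - \frac{45431}{\left(- \frac{4948}{291}\right)^{2}} = - \frac{242442}{139903} - \frac{45431}{\frac{24482704}{84681}} = - \frac{242442}{139903} - \frac{3847142511}{24482704} = - \frac{544162414439601}{3425203737712}$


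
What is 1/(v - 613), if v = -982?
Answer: -1/1595 ≈ -0.00062696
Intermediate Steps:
1/(v - 613) = 1/(-982 - 613) = 1/(-1595) = -1/1595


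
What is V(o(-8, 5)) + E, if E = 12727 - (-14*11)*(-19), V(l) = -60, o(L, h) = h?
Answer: 9741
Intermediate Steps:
E = 9801 (E = 12727 - (-154)*(-19) = 12727 - 1*2926 = 12727 - 2926 = 9801)
V(o(-8, 5)) + E = -60 + 9801 = 9741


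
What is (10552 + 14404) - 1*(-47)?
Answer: 25003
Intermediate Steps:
(10552 + 14404) - 1*(-47) = 24956 + 47 = 25003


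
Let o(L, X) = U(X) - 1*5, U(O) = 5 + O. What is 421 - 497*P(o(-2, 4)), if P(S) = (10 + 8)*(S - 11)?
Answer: 63043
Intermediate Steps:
o(L, X) = X (o(L, X) = (5 + X) - 1*5 = (5 + X) - 5 = X)
P(S) = -198 + 18*S (P(S) = 18*(-11 + S) = -198 + 18*S)
421 - 497*P(o(-2, 4)) = 421 - 497*(-198 + 18*4) = 421 - 497*(-198 + 72) = 421 - 497*(-126) = 421 + 62622 = 63043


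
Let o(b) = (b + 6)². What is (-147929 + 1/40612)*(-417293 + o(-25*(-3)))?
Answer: 616887893803601/10153 ≈ 6.0759e+10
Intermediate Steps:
o(b) = (6 + b)²
(-147929 + 1/40612)*(-417293 + o(-25*(-3))) = (-147929 + 1/40612)*(-417293 + (6 - 25*(-3))²) = (-147929 + 1/40612)*(-417293 + (6 + 75)²) = -6007692547*(-417293 + 81²)/40612 = -6007692547*(-417293 + 6561)/40612 = -6007692547/40612*(-410732) = 616887893803601/10153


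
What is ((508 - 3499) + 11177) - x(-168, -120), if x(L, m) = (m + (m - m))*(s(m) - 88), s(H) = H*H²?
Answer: -207362374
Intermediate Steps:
s(H) = H³
x(L, m) = m*(-88 + m³) (x(L, m) = (m + (m - m))*(m³ - 88) = (m + 0)*(-88 + m³) = m*(-88 + m³))
((508 - 3499) + 11177) - x(-168, -120) = ((508 - 3499) + 11177) - (-120)*(-88 + (-120)³) = (-2991 + 11177) - (-120)*(-88 - 1728000) = 8186 - (-120)*(-1728088) = 8186 - 1*207370560 = 8186 - 207370560 = -207362374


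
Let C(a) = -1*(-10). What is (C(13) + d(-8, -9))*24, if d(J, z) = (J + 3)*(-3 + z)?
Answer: 1680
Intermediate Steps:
C(a) = 10
d(J, z) = (-3 + z)*(3 + J) (d(J, z) = (3 + J)*(-3 + z) = (-3 + z)*(3 + J))
(C(13) + d(-8, -9))*24 = (10 + (-9 - 3*(-8) + 3*(-9) - 8*(-9)))*24 = (10 + (-9 + 24 - 27 + 72))*24 = (10 + 60)*24 = 70*24 = 1680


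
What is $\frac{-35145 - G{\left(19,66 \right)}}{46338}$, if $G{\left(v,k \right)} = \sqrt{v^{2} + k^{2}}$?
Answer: $- \frac{11715}{15446} - \frac{\sqrt{4717}}{46338} \approx -0.75993$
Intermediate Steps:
$G{\left(v,k \right)} = \sqrt{k^{2} + v^{2}}$
$\frac{-35145 - G{\left(19,66 \right)}}{46338} = \frac{-35145 - \sqrt{66^{2} + 19^{2}}}{46338} = \left(-35145 - \sqrt{4356 + 361}\right) \frac{1}{46338} = \left(-35145 - \sqrt{4717}\right) \frac{1}{46338} = - \frac{11715}{15446} - \frac{\sqrt{4717}}{46338}$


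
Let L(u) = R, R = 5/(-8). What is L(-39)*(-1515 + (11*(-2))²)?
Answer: 5155/8 ≈ 644.38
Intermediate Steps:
R = -5/8 (R = 5*(-⅛) = -5/8 ≈ -0.62500)
L(u) = -5/8
L(-39)*(-1515 + (11*(-2))²) = -5*(-1515 + (11*(-2))²)/8 = -5*(-1515 + (-22)²)/8 = -5*(-1515 + 484)/8 = -5/8*(-1031) = 5155/8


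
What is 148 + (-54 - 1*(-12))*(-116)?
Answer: 5020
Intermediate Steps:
148 + (-54 - 1*(-12))*(-116) = 148 + (-54 + 12)*(-116) = 148 - 42*(-116) = 148 + 4872 = 5020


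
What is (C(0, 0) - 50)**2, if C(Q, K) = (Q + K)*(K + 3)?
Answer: 2500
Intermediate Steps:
C(Q, K) = (3 + K)*(K + Q) (C(Q, K) = (K + Q)*(3 + K) = (3 + K)*(K + Q))
(C(0, 0) - 50)**2 = ((0**2 + 3*0 + 3*0 + 0*0) - 50)**2 = ((0 + 0 + 0 + 0) - 50)**2 = (0 - 50)**2 = (-50)**2 = 2500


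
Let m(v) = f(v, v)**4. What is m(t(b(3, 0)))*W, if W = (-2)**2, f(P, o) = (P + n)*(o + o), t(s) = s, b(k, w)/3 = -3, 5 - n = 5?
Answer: 2754990144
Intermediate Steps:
n = 0 (n = 5 - 1*5 = 5 - 5 = 0)
b(k, w) = -9 (b(k, w) = 3*(-3) = -9)
f(P, o) = 2*P*o (f(P, o) = (P + 0)*(o + o) = P*(2*o) = 2*P*o)
W = 4
m(v) = 16*v**8 (m(v) = (2*v*v)**4 = (2*v**2)**4 = 16*v**8)
m(t(b(3, 0)))*W = (16*(-9)**8)*4 = (16*43046721)*4 = 688747536*4 = 2754990144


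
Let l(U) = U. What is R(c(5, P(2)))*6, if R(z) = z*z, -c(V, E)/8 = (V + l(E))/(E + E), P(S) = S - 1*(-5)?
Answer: 13824/49 ≈ 282.12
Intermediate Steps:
P(S) = 5 + S (P(S) = S + 5 = 5 + S)
c(V, E) = -4*(E + V)/E (c(V, E) = -8*(V + E)/(E + E) = -8*(E + V)/(2*E) = -8*(E + V)*1/(2*E) = -4*(E + V)/E)
R(z) = z**2
R(c(5, P(2)))*6 = (-4 - 4*5/(5 + 2))**2*6 = (-4 - 4*5/7)**2*6 = (-4 - 4*5*1/7)**2*6 = (-4 - 20/7)**2*6 = (-48/7)**2*6 = (2304/49)*6 = 13824/49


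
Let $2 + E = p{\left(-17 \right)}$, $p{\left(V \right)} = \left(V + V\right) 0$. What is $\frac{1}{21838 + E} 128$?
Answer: $\frac{32}{5459} \approx 0.0058619$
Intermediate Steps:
$p{\left(V \right)} = 0$ ($p{\left(V \right)} = 2 V 0 = 0$)
$E = -2$ ($E = -2 + 0 = -2$)
$\frac{1}{21838 + E} 128 = \frac{1}{21838 - 2} \cdot 128 = \frac{1}{21836} \cdot 128 = \frac{32}{5459}$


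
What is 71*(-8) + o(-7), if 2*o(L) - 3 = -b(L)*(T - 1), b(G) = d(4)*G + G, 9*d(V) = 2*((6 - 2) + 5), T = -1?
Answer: -1175/2 ≈ -587.50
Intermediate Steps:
d(V) = 2 (d(V) = (2*((6 - 2) + 5))/9 = (2*(4 + 5))/9 = (2*9)/9 = (1/9)*18 = 2)
b(G) = 3*G (b(G) = 2*G + G = 3*G)
o(L) = 3/2 + 3*L (o(L) = 3/2 + (-3*L*(-1 - 1))/2 = 3/2 + (-3*L*(-2))/2 = 3/2 + (-(-6)*L)/2 = 3/2 + (6*L)/2 = 3/2 + 3*L)
71*(-8) + o(-7) = 71*(-8) + (3/2 + 3*(-7)) = -568 + (3/2 - 21) = -568 - 39/2 = -1175/2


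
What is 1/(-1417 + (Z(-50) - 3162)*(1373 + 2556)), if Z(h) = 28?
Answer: -1/12314903 ≈ -8.1202e-8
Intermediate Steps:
1/(-1417 + (Z(-50) - 3162)*(1373 + 2556)) = 1/(-1417 + (28 - 3162)*(1373 + 2556)) = 1/(-1417 - 3134*3929) = 1/(-1417 - 12313486) = 1/(-12314903) = -1/12314903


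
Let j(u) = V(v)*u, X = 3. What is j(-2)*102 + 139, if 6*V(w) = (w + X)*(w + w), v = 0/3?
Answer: 139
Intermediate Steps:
v = 0 (v = 0*(⅓) = 0)
V(w) = w*(3 + w)/3 (V(w) = ((w + 3)*(w + w))/6 = ((3 + w)*(2*w))/6 = (2*w*(3 + w))/6 = w*(3 + w)/3)
j(u) = 0 (j(u) = ((⅓)*0*(3 + 0))*u = ((⅓)*0*3)*u = 0*u = 0)
j(-2)*102 + 139 = 0*102 + 139 = 0 + 139 = 139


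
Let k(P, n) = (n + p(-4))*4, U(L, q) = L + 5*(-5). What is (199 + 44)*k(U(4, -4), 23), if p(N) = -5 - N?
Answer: 21384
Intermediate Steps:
U(L, q) = -25 + L (U(L, q) = L - 25 = -25 + L)
k(P, n) = -4 + 4*n (k(P, n) = (n + (-5 - 1*(-4)))*4 = (n + (-5 + 4))*4 = (n - 1)*4 = (-1 + n)*4 = -4 + 4*n)
(199 + 44)*k(U(4, -4), 23) = (199 + 44)*(-4 + 4*23) = 243*(-4 + 92) = 243*88 = 21384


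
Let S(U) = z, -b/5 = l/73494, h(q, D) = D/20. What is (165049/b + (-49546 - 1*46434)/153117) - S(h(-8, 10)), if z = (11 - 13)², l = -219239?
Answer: 1856549640373742/167846089815 ≈ 11061.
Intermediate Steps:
h(q, D) = D/20 (h(q, D) = D*(1/20) = D/20)
b = 1096195/73494 (b = -(-1096195)/73494 = -5*(-219239/73494) = 1096195/73494 ≈ 14.915)
z = 4 (z = (-2)² = 4)
S(U) = 4
(165049/b + (-49546 - 1*46434)/153117) - S(h(-8, 10)) = (165049/(1096195/73494) + (-49546 - 1*46434)/153117) - 1*4 = (165049*(73494/1096195) + (-49546 - 46434)*(1/153117)) - 4 = (12130111206/1096195 - 95980*1/153117) - 4 = (12130111206/1096195 - 95980/153117) - 4 = 1857221024733002/167846089815 - 4 = 1856549640373742/167846089815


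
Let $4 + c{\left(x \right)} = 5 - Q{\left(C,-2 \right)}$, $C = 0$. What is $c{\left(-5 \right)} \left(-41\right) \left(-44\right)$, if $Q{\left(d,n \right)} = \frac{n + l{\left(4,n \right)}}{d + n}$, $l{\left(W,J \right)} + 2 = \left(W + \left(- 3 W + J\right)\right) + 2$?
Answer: $-9020$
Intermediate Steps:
$l{\left(W,J \right)} = J - 2 W$ ($l{\left(W,J \right)} = -2 + \left(\left(W + \left(- 3 W + J\right)\right) + 2\right) = -2 + \left(\left(W + \left(J - 3 W\right)\right) + 2\right) = -2 + \left(\left(J - 2 W\right) + 2\right) = -2 + \left(2 + J - 2 W\right) = J - 2 W$)
$Q{\left(d,n \right)} = \frac{-8 + 2 n}{d + n}$ ($Q{\left(d,n \right)} = \frac{n + \left(n - 8\right)}{d + n} = \frac{n + \left(-8 + n\right)}{d + n} = \frac{-8 + 2 n}{d + n}$)
$c{\left(x \right)} = -5$ ($c{\left(x \right)} = -4 + \left(5 - \frac{2 \left(-4 - 2\right)}{0 - 2}\right) = -4 + \left(5 - 2 \frac{1}{-2} \left(-6\right)\right) = -4 + \left(5 - 2 \left(- \frac{1}{2}\right) \left(-6\right)\right) = -4 + \left(5 - 6\right) = -4 - 1 = -5$)
$c{\left(-5 \right)} \left(-41\right) \left(-44\right) = \left(-5\right) \left(-41\right) \left(-44\right) = 205 \left(-44\right) = -9020$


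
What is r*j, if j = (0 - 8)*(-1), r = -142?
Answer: -1136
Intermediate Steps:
j = 8 (j = -8*(-1) = 8)
r*j = -142*8 = -1136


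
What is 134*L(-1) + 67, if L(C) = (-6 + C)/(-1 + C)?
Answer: 536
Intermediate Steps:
L(C) = (-6 + C)/(-1 + C)
134*L(-1) + 67 = 134*((-6 - 1)/(-1 - 1)) + 67 = 134*(-7/(-2)) + 67 = 134*(-½*(-7)) + 67 = 134*(7/2) + 67 = 469 + 67 = 536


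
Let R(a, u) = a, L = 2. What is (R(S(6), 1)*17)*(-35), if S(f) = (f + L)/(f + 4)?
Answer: -476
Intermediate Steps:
S(f) = (2 + f)/(4 + f) (S(f) = (f + 2)/(f + 4) = (2 + f)/(4 + f))
(R(S(6), 1)*17)*(-35) = (((2 + 6)/(4 + 6))*17)*(-35) = ((8/10)*17)*(-35) = (((⅒)*8)*17)*(-35) = ((⅘)*17)*(-35) = (68/5)*(-35) = -476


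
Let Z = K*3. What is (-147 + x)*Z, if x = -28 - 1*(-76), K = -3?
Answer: 891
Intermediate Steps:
x = 48 (x = -28 + 76 = 48)
Z = -9 (Z = -3*3 = -9)
(-147 + x)*Z = (-147 + 48)*(-9) = -99*(-9) = 891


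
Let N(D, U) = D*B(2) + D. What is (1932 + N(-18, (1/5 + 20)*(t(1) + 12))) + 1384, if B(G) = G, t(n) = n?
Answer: 3262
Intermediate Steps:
N(D, U) = 3*D (N(D, U) = D*2 + D = 2*D + D = 3*D)
(1932 + N(-18, (1/5 + 20)*(t(1) + 12))) + 1384 = (1932 + 3*(-18)) + 1384 = (1932 - 54) + 1384 = 1878 + 1384 = 3262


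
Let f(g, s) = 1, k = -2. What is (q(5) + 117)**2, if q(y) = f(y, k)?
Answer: 13924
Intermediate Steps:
q(y) = 1
(q(5) + 117)**2 = (1 + 117)**2 = 118**2 = 13924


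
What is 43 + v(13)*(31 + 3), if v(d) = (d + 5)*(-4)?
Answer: -2405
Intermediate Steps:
v(d) = -20 - 4*d (v(d) = (5 + d)*(-4) = -20 - 4*d)
43 + v(13)*(31 + 3) = 43 + (-20 - 4*13)*(31 + 3) = 43 + (-20 - 52)*34 = 43 - 72*34 = 43 - 2448 = -2405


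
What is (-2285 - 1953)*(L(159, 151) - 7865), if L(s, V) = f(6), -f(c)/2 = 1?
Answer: 33340346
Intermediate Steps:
f(c) = -2 (f(c) = -2*1 = -2)
L(s, V) = -2
(-2285 - 1953)*(L(159, 151) - 7865) = (-2285 - 1953)*(-2 - 7865) = -4238*(-7867) = 33340346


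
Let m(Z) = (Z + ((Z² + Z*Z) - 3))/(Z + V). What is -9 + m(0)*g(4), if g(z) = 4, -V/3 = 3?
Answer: -23/3 ≈ -7.6667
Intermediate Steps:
V = -9 (V = -3*3 = -9)
m(Z) = (-3 + Z + 2*Z²)/(-9 + Z) (m(Z) = (Z + ((Z² + Z*Z) - 3))/(Z - 9) = (Z + ((Z² + Z²) - 3))/(-9 + Z) = (Z + (2*Z² - 3))/(-9 + Z) = (Z + (-3 + 2*Z²))/(-9 + Z) = (-3 + Z + 2*Z²)/(-9 + Z))
-9 + m(0)*g(4) = -9 + ((-3 + 0 + 2*0²)/(-9 + 0))*4 = -9 + ((-3 + 0 + 2*0)/(-9))*4 = -9 - (-3 + 0 + 0)/9*4 = -9 - ⅑*(-3)*4 = -9 + (⅓)*4 = -9 + 4/3 = -23/3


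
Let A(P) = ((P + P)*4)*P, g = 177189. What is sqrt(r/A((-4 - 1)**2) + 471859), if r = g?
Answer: sqrt(4718944378)/100 ≈ 686.95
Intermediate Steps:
r = 177189
A(P) = 8*P**2 (A(P) = ((2*P)*4)*P = (8*P)*P = 8*P**2)
sqrt(r/A((-4 - 1)**2) + 471859) = sqrt(177189/((8*((-4 - 1)**2)**2)) + 471859) = sqrt(177189/((8*((-5)**2)**2)) + 471859) = sqrt(177189/((8*25**2)) + 471859) = sqrt(177189/((8*625)) + 471859) = sqrt(177189/5000 + 471859) = sqrt(2359472189/5000) = sqrt(4718944378)/100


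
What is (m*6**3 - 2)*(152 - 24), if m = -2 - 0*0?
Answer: -55552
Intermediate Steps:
m = -2 (m = -2 - 2*0 = -2 + 0 = -2)
(m*6**3 - 2)*(152 - 24) = (-2*6**3 - 2)*(152 - 24) = (-2*216 - 2)*128 = (-432 - 2)*128 = -434*128 = -55552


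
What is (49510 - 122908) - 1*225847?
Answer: -299245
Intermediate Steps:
(49510 - 122908) - 1*225847 = -73398 - 225847 = -299245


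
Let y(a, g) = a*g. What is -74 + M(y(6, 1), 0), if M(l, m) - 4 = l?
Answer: -64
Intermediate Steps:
M(l, m) = 4 + l
-74 + M(y(6, 1), 0) = -74 + (4 + 6*1) = -74 + (4 + 6) = -74 + 10 = -64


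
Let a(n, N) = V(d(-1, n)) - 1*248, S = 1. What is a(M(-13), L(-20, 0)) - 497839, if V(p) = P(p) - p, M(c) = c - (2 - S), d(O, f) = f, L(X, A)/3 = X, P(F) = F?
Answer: -498087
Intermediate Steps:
L(X, A) = 3*X
M(c) = -1 + c (M(c) = c - (2 - 1*1) = c - (2 - 1) = c - 1*1 = c - 1 = -1 + c)
V(p) = 0 (V(p) = p - p = 0)
a(n, N) = -248 (a(n, N) = 0 - 1*248 = 0 - 248 = -248)
a(M(-13), L(-20, 0)) - 497839 = -248 - 497839 = -498087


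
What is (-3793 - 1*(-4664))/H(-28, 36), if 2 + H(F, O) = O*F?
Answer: -871/1010 ≈ -0.86238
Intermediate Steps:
H(F, O) = -2 + F*O (H(F, O) = -2 + O*F = -2 + F*O)
(-3793 - 1*(-4664))/H(-28, 36) = (-3793 - 1*(-4664))/(-2 - 28*36) = (-3793 + 4664)/(-2 - 1008) = 871/(-1010) = 871*(-1/1010) = -871/1010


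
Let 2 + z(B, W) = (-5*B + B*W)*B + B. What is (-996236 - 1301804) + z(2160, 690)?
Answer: 3193640118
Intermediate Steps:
z(B, W) = -2 + B + B*(-5*B + B*W) (z(B, W) = -2 + ((-5*B + B*W)*B + B) = -2 + (B*(-5*B + B*W) + B) = -2 + (B + B*(-5*B + B*W)) = -2 + B + B*(-5*B + B*W))
(-996236 - 1301804) + z(2160, 690) = (-996236 - 1301804) + (-2 + 2160 - 5*2160**2 + 690*2160**2) = -2298040 + (-2 + 2160 - 5*4665600 + 690*4665600) = -2298040 + (-2 + 2160 - 23328000 + 3219264000) = -2298040 + 3195938158 = 3193640118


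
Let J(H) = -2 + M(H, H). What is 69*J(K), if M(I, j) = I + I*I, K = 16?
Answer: 18630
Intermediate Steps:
M(I, j) = I + I**2
J(H) = -2 + H*(1 + H)
69*J(K) = 69*(-2 + 16*(1 + 16)) = 69*(-2 + 16*17) = 69*(-2 + 272) = 69*270 = 18630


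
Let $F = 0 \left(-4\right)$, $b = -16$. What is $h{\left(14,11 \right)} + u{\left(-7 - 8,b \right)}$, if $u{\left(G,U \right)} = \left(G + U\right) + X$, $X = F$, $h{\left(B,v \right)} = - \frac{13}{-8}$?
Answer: $- \frac{235}{8} \approx -29.375$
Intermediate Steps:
$h{\left(B,v \right)} = \frac{13}{8}$ ($h{\left(B,v \right)} = \left(-13\right) \left(- \frac{1}{8}\right) = \frac{13}{8}$)
$F = 0$
$X = 0$
$u{\left(G,U \right)} = G + U$ ($u{\left(G,U \right)} = \left(G + U\right) + 0 = G + U$)
$h{\left(14,11 \right)} + u{\left(-7 - 8,b \right)} = \frac{13}{8} - 31 = - \frac{235}{8}$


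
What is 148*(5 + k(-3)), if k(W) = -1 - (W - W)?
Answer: 592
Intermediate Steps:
k(W) = -1 (k(W) = -1 - 1*0 = -1 + 0 = -1)
148*(5 + k(-3)) = 148*(5 - 1) = 148*4 = 592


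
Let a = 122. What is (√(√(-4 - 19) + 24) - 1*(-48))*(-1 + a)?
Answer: 5808 + 121*√(24 + I*√23) ≈ 6403.7 + 58.936*I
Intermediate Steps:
(√(√(-4 - 19) + 24) - 1*(-48))*(-1 + a) = (√(√(-4 - 19) + 24) - 1*(-48))*(-1 + 122) = (√(√(-23) + 24) + 48)*121 = (√(I*√23 + 24) + 48)*121 = (√(24 + I*√23) + 48)*121 = (48 + √(24 + I*√23))*121 = 5808 + 121*√(24 + I*√23)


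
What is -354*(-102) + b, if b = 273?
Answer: 36381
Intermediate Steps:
-354*(-102) + b = -354*(-102) + 273 = 36108 + 273 = 36381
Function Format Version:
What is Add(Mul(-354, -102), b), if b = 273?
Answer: 36381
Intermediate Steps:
Add(Mul(-354, -102), b) = Add(Mul(-354, -102), 273) = Add(36108, 273) = 36381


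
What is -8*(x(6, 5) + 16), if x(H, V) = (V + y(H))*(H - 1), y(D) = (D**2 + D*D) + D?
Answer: -3448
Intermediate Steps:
y(D) = D + 2*D**2 (y(D) = (D**2 + D**2) + D = 2*D**2 + D = D + 2*D**2)
x(H, V) = (-1 + H)*(V + H*(1 + 2*H)) (x(H, V) = (V + H*(1 + 2*H))*(H - 1) = (V + H*(1 + 2*H))*(-1 + H) = (-1 + H)*(V + H*(1 + 2*H)))
-8*(x(6, 5) + 16) = -8*((-1*6 - 1*5 - 1*6**2 + 2*6**3 + 6*5) + 16) = -8*((-6 - 5 - 1*36 + 2*216 + 30) + 16) = -8*((-6 - 5 - 36 + 432 + 30) + 16) = -8*(415 + 16) = -8*431 = -3448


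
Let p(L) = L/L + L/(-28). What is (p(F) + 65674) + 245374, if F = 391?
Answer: 8708981/28 ≈ 3.1104e+5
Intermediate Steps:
p(L) = 1 - L/28 (p(L) = 1 + L*(-1/28) = 1 - L/28)
(p(F) + 65674) + 245374 = ((1 - 1/28*391) + 65674) + 245374 = ((1 - 391/28) + 65674) + 245374 = (-363/28 + 65674) + 245374 = 1838509/28 + 245374 = 8708981/28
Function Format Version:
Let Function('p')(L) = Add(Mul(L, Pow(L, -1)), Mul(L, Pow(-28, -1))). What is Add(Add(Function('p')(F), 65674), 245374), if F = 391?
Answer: Rational(8708981, 28) ≈ 3.1104e+5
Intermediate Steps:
Function('p')(L) = Add(1, Mul(Rational(-1, 28), L)) (Function('p')(L) = Add(1, Mul(L, Rational(-1, 28))) = Add(1, Mul(Rational(-1, 28), L)))
Add(Add(Function('p')(F), 65674), 245374) = Add(Add(Add(1, Mul(Rational(-1, 28), 391)), 65674), 245374) = Add(Add(Add(1, Rational(-391, 28)), 65674), 245374) = Add(Add(Rational(-363, 28), 65674), 245374) = Add(Rational(1838509, 28), 245374) = Rational(8708981, 28)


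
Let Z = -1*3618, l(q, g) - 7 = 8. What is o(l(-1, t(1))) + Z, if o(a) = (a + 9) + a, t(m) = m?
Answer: -3579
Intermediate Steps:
l(q, g) = 15 (l(q, g) = 7 + 8 = 15)
o(a) = 9 + 2*a (o(a) = (9 + a) + a = 9 + 2*a)
Z = -3618
o(l(-1, t(1))) + Z = (9 + 2*15) - 3618 = (9 + 30) - 3618 = 39 - 3618 = -3579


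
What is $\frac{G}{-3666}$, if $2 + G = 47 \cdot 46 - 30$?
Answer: $- \frac{355}{611} \approx -0.58101$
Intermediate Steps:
$G = 2130$ ($G = -2 + \left(47 \cdot 46 - 30\right) = -2 + \left(2162 - 30\right) = -2 + 2132 = 2130$)
$\frac{G}{-3666} = \frac{2130}{-3666} = 2130 \left(- \frac{1}{3666}\right) = - \frac{355}{611}$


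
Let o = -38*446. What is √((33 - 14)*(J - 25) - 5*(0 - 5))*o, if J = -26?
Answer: -67792*I*√59 ≈ -5.2072e+5*I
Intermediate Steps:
o = -16948
√((33 - 14)*(J - 25) - 5*(0 - 5))*o = √((33 - 14)*(-26 - 25) - 5*(0 - 5))*(-16948) = √(19*(-51) - 5*(-5))*(-16948) = √(-969 + 25)*(-16948) = √(-944)*(-16948) = (4*I*√59)*(-16948) = -67792*I*√59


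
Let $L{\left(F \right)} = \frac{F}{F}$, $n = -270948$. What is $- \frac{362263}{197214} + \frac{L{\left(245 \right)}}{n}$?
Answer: $- \frac{5453035141}{2968596604} \approx -1.8369$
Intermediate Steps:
$L{\left(F \right)} = 1$
$- \frac{362263}{197214} + \frac{L{\left(245 \right)}}{n} = - \frac{362263}{197214} + 1 \frac{1}{-270948} = \left(-362263\right) \frac{1}{197214} + 1 \left(- \frac{1}{270948}\right) = - \frac{362263}{197214} - \frac{1}{270948} = - \frac{5453035141}{2968596604}$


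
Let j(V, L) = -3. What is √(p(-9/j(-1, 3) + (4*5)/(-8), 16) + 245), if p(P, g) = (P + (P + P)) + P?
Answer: √247 ≈ 15.716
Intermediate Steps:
p(P, g) = 4*P (p(P, g) = (P + 2*P) + P = 3*P + P = 4*P)
√(p(-9/j(-1, 3) + (4*5)/(-8), 16) + 245) = √(4*(-9/(-3) + (4*5)/(-8)) + 245) = √(4*(-9*(-⅓) + 20*(-⅛)) + 245) = √(4*(3 - 5/2) + 245) = √(4*(½) + 245) = √(2 + 245) = √247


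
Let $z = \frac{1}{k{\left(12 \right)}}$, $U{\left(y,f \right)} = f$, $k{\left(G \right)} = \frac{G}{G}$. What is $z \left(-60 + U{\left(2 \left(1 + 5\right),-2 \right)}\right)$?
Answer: $-62$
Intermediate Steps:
$k{\left(G \right)} = 1$
$z = 1$ ($z = 1^{-1} = 1$)
$z \left(-60 + U{\left(2 \left(1 + 5\right),-2 \right)}\right) = 1 \left(-60 - 2\right) = 1 \left(-62\right) = -62$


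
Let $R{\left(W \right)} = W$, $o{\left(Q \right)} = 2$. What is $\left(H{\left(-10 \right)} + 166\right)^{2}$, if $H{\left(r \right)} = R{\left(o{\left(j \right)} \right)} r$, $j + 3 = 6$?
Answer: $21316$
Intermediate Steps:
$j = 3$ ($j = -3 + 6 = 3$)
$H{\left(r \right)} = 2 r$
$\left(H{\left(-10 \right)} + 166\right)^{2} = \left(2 \left(-10\right) + 166\right)^{2} = \left(-20 + 166\right)^{2} = 146^{2} = 21316$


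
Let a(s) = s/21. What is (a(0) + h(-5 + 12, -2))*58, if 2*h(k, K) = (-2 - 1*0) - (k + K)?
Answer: -203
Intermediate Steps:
h(k, K) = -1 - K/2 - k/2 (h(k, K) = ((-2 - 1*0) - (k + K))/2 = ((-2 + 0) - (K + k))/2 = (-2 + (-K - k))/2 = (-2 - K - k)/2 = -1 - K/2 - k/2)
a(s) = s/21 (a(s) = s*(1/21) = s/21)
(a(0) + h(-5 + 12, -2))*58 = ((1/21)*0 + (-1 - ½*(-2) - (-5 + 12)/2))*58 = (0 + (-1 + 1 - ½*7))*58 = (0 + (-1 + 1 - 7/2))*58 = (0 - 7/2)*58 = -7/2*58 = -203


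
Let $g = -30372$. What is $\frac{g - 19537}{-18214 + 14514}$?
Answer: $\frac{49909}{3700} \approx 13.489$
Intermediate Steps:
$\frac{g - 19537}{-18214 + 14514} = \frac{-30372 - 19537}{-18214 + 14514} = - \frac{49909}{-3700} = \left(-49909\right) \left(- \frac{1}{3700}\right) = \frac{49909}{3700}$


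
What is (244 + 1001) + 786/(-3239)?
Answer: 4031769/3239 ≈ 1244.8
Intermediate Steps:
(244 + 1001) + 786/(-3239) = 1245 + 786*(-1/3239) = 1245 - 786/3239 = 4031769/3239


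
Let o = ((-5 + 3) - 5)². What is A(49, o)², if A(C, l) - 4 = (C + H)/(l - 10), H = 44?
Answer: 6889/169 ≈ 40.763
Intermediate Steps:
o = 49 (o = (-2 - 5)² = (-7)² = 49)
A(C, l) = 4 + (44 + C)/(-10 + l) (A(C, l) = 4 + (C + 44)/(l - 10) = 4 + (44 + C)/(-10 + l))
A(49, o)² = ((4 + 49 + 4*49)/(-10 + 49))² = ((4 + 49 + 196)/39)² = ((1/39)*249)² = (83/13)² = 6889/169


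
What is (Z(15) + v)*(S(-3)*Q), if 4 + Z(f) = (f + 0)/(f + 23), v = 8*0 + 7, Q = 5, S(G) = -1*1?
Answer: -645/38 ≈ -16.974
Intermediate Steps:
S(G) = -1
v = 7 (v = 0 + 7 = 7)
Z(f) = -4 + f/(23 + f) (Z(f) = -4 + (f + 0)/(f + 23) = -4 + f/(23 + f))
(Z(15) + v)*(S(-3)*Q) = ((-92 - 3*15)/(23 + 15) + 7)*(-1*5) = ((-92 - 45)/38 + 7)*(-5) = ((1/38)*(-137) + 7)*(-5) = (-137/38 + 7)*(-5) = (129/38)*(-5) = -645/38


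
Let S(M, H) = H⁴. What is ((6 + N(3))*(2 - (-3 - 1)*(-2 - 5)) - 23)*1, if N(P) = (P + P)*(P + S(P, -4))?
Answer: -40583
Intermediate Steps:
N(P) = 2*P*(256 + P) (N(P) = (P + P)*(P + (-4)⁴) = (2*P)*(P + 256) = (2*P)*(256 + P) = 2*P*(256 + P))
((6 + N(3))*(2 - (-3 - 1)*(-2 - 5)) - 23)*1 = ((6 + 2*3*(256 + 3))*(2 - (-3 - 1)*(-2 - 5)) - 23)*1 = ((6 + 2*3*259)*(2 - (-4)*(-7)) - 23)*1 = ((6 + 1554)*(2 - 1*28) - 23)*1 = (1560*(2 - 28) - 23)*1 = (1560*(-26) - 23)*1 = (-40560 - 23)*1 = -40583*1 = -40583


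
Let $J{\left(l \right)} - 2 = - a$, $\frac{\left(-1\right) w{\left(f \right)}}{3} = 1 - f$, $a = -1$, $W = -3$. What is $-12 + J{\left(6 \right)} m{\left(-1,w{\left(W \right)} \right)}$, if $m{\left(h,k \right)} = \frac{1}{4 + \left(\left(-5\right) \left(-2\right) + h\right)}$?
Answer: $- \frac{153}{13} \approx -11.769$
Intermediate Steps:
$w{\left(f \right)} = -3 + 3 f$ ($w{\left(f \right)} = - 3 \left(1 - f\right) = -3 + 3 f$)
$m{\left(h,k \right)} = \frac{1}{14 + h}$ ($m{\left(h,k \right)} = \frac{1}{4 + \left(10 + h\right)} = \frac{1}{14 + h}$)
$J{\left(l \right)} = 3$ ($J{\left(l \right)} = 2 - -1 = 2 + 1 = 3$)
$-12 + J{\left(6 \right)} m{\left(-1,w{\left(W \right)} \right)} = -12 + \frac{3}{14 - 1} = -12 + \frac{3}{13} = - \frac{153}{13}$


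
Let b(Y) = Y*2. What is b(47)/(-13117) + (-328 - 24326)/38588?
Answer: -163506895/253079398 ≈ -0.64607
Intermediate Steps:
b(Y) = 2*Y
b(47)/(-13117) + (-328 - 24326)/38588 = (2*47)/(-13117) + (-328 - 24326)/38588 = 94*(-1/13117) - 24654*1/38588 = -94/13117 - 12327/19294 = -163506895/253079398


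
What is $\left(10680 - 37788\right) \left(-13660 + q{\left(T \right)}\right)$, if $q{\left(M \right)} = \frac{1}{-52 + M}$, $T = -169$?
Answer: $\frac{81835283988}{221} \approx 3.703 \cdot 10^{8}$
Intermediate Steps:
$\left(10680 - 37788\right) \left(-13660 + q{\left(T \right)}\right) = \left(10680 - 37788\right) \left(-13660 + \frac{1}{-52 - 169}\right) = - 27108 \left(-13660 + \frac{1}{-221}\right) = - 27108 \left(-13660 - \frac{1}{221}\right) = \left(-27108\right) \left(- \frac{3018861}{221}\right) = \frac{81835283988}{221}$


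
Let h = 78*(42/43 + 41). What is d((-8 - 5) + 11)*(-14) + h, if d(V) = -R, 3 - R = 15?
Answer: 133566/43 ≈ 3106.2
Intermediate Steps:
R = -12 (R = 3 - 1*15 = 3 - 15 = -12)
d(V) = 12 (d(V) = -1*(-12) = 12)
h = 140790/43 (h = 78*(42*(1/43) + 41) = 78*(42/43 + 41) = 78*(1805/43) = 140790/43 ≈ 3274.2)
d((-8 - 5) + 11)*(-14) + h = 12*(-14) + 140790/43 = -168 + 140790/43 = 133566/43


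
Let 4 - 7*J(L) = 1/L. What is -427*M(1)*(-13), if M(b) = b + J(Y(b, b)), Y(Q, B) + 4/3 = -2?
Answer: 89609/10 ≈ 8960.9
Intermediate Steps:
Y(Q, B) = -10/3 (Y(Q, B) = -4/3 - 2 = -10/3)
J(L) = 4/7 - 1/(7*L)
M(b) = 43/70 + b (M(b) = b + (-1 + 4*(-10/3))/(7*(-10/3)) = b + (⅐)*(-3/10)*(-1 - 40/3) = b + (⅐)*(-3/10)*(-43/3) = b + 43/70 = 43/70 + b)
-427*M(1)*(-13) = -427*(43/70 + 1)*(-13) = -6893*(-13)/10 = -427*(-1469/70) = 89609/10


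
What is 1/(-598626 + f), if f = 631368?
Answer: 1/32742 ≈ 3.0542e-5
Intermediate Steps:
1/(-598626 + f) = 1/(-598626 + 631368) = 1/32742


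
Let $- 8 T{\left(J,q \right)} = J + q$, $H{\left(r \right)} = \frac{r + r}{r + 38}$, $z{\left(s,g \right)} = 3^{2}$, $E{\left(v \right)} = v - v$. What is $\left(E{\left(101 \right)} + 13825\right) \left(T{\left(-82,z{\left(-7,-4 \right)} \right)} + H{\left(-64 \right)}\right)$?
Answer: $\frac{20198325}{104} \approx 1.9421 \cdot 10^{5}$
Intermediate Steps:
$E{\left(v \right)} = 0$
$z{\left(s,g \right)} = 9$
$H{\left(r \right)} = \frac{2 r}{38 + r}$
$T{\left(J,q \right)} = - \frac{J}{8} - \frac{q}{8}$ ($T{\left(J,q \right)} = - \frac{J + q}{8} = - \frac{J}{8} - \frac{q}{8}$)
$\left(E{\left(101 \right)} + 13825\right) \left(T{\left(-82,z{\left(-7,-4 \right)} \right)} + H{\left(-64 \right)}\right) = \left(0 + 13825\right) \left(\left(\left(- \frac{1}{8}\right) \left(-82\right) - \frac{9}{8}\right) + 2 \left(-64\right) \frac{1}{38 - 64}\right) = 13825 \left(\left(\frac{41}{4} - \frac{9}{8}\right) + 2 \left(-64\right) \frac{1}{-26}\right) = 13825 \left(\frac{73}{8} + 2 \left(-64\right) \left(- \frac{1}{26}\right)\right) = 13825 \left(\frac{73}{8} + \frac{64}{13}\right) = 13825 \cdot \frac{1461}{104} = \frac{20198325}{104}$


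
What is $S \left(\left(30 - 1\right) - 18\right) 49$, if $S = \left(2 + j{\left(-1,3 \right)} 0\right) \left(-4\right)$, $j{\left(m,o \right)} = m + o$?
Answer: $-4312$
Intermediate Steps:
$S = -8$ ($S = \left(2 + \left(-1 + 3\right) 0\right) \left(-4\right) = \left(2 + 2 \cdot 0\right) \left(-4\right) = \left(2 + 0\right) \left(-4\right) = 2 \left(-4\right) = -8$)
$S \left(\left(30 - 1\right) - 18\right) 49 = - 8 \left(\left(30 - 1\right) - 18\right) 49 = - 8 \left(29 - 18\right) 49 = \left(-8\right) 11 \cdot 49 = \left(-88\right) 49 = -4312$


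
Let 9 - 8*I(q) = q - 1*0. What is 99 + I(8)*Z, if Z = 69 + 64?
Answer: 925/8 ≈ 115.63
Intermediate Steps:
I(q) = 9/8 - q/8 (I(q) = 9/8 - (q - 1*0)/8 = 9/8 - (q + 0)/8 = 9/8 - q/8)
Z = 133
99 + I(8)*Z = 99 + (9/8 - ⅛*8)*133 = 99 + (9/8 - 1)*133 = 99 + (⅛)*133 = 99 + 133/8 = 925/8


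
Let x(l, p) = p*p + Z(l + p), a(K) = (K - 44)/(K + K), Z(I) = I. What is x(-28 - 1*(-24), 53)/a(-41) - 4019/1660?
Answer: 77737869/28220 ≈ 2754.7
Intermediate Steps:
a(K) = (-44 + K)/(2*K) (a(K) = (-44 + K)/((2*K)) = (-44 + K)*(1/(2*K)) = (-44 + K)/(2*K))
x(l, p) = l + p + p**2 (x(l, p) = p*p + (l + p) = p**2 + (l + p) = l + p + p**2)
x(-28 - 1*(-24), 53)/a(-41) - 4019/1660 = ((-28 - 1*(-24)) + 53 + 53**2)/(((1/2)*(-44 - 41)/(-41))) - 4019/1660 = ((-28 + 24) + 53 + 2809)/(((1/2)*(-1/41)*(-85))) - 4019*1/1660 = (-4 + 53 + 2809)/(85/82) - 4019/1660 = 2858*(82/85) - 4019/1660 = 234356/85 - 4019/1660 = 77737869/28220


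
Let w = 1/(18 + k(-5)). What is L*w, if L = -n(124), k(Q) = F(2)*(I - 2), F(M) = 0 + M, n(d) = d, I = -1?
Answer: -31/3 ≈ -10.333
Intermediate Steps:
F(M) = M
k(Q) = -6 (k(Q) = 2*(-1 - 2) = 2*(-3) = -6)
L = -124 (L = -1*124 = -124)
w = 1/12 (w = 1/(18 - 6) = 1/12 ≈ 0.083333)
L*w = -124*1/12 = -31/3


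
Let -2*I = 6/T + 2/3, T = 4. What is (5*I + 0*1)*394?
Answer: -12805/6 ≈ -2134.2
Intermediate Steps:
I = -13/12 (I = -(6/4 + 2/3)/2 = -(6*(¼) + 2*(⅓))/2 = -(3/2 + ⅔)/2 = -½*13/6 = -13/12 ≈ -1.0833)
(5*I + 0*1)*394 = (5*(-13/12) + 0*1)*394 = (-65/12 + 0)*394 = -65/12*394 = -12805/6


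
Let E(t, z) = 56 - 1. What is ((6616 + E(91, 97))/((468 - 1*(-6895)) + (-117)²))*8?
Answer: 13342/5263 ≈ 2.5351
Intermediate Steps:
E(t, z) = 55
((6616 + E(91, 97))/((468 - 1*(-6895)) + (-117)²))*8 = ((6616 + 55)/((468 - 1*(-6895)) + (-117)²))*8 = (6671/((468 + 6895) + 13689))*8 = (6671/(7363 + 13689))*8 = (6671/21052)*8 = 13342/5263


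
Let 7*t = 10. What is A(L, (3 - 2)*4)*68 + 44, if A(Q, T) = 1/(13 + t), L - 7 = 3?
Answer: 4920/101 ≈ 48.713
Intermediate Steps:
t = 10/7 (t = (⅐)*10 = 10/7 ≈ 1.4286)
L = 10 (L = 7 + 3 = 10)
A(Q, T) = 7/101 (A(Q, T) = 1/(13 + 10/7) = 1/(101/7) = 7/101)
A(L, (3 - 2)*4)*68 + 44 = (7/101)*68 + 44 = 476/101 + 44 = 4920/101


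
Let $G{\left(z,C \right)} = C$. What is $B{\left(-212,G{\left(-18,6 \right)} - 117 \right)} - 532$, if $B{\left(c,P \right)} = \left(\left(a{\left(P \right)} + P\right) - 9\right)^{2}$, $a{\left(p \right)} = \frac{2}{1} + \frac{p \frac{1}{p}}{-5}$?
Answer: $\frac{335981}{25} \approx 13439.0$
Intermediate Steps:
$a{\left(p \right)} = \frac{9}{5}$ ($a{\left(p \right)} = 2 \cdot 1 + 1 \left(- \frac{1}{5}\right) = 2 - \frac{1}{5} = \frac{9}{5}$)
$B{\left(c,P \right)} = \left(- \frac{36}{5} + P\right)^{2}$ ($B{\left(c,P \right)} = \left(\left(\frac{9}{5} + P\right) - 9\right)^{2} = \left(- \frac{36}{5} + P\right)^{2}$)
$B{\left(-212,G{\left(-18,6 \right)} - 117 \right)} - 532 = \frac{\left(-36 + 5 \left(6 - 117\right)\right)^{2}}{25} - 532 = \frac{\left(-36 + 5 \left(-111\right)\right)^{2}}{25} - 532 = \frac{\left(-36 - 555\right)^{2}}{25} - 532 = \frac{\left(-591\right)^{2}}{25} - 532 = \frac{1}{25} \cdot 349281 - 532 = \frac{349281}{25} - 532 = \frac{335981}{25}$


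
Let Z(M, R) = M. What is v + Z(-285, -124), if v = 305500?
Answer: 305215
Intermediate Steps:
v + Z(-285, -124) = 305500 - 285 = 305215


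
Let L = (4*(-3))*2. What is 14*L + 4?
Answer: -332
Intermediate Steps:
L = -24 (L = -12*2 = -24)
14*L + 4 = 14*(-24) + 4 = -336 + 4 = -332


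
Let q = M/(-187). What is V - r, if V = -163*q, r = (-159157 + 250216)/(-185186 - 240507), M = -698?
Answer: -48415767349/79604591 ≈ -608.20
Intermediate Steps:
q = 698/187 (q = -698/(-187) = -698*(-1/187) = 698/187 ≈ 3.7326)
r = -91059/425693 (r = 91059/(-425693) = 91059*(-1/425693) = -91059/425693 ≈ -0.21391)
V = -113774/187 (V = -163*698/187 = -113774/187 ≈ -608.42)
V - r = -113774/187 - 1*(-91059/425693) = -113774/187 + 91059/425693 = -48415767349/79604591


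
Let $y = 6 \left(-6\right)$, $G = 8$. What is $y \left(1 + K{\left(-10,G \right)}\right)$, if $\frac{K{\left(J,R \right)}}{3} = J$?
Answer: $1044$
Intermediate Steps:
$y = -36$
$K{\left(J,R \right)} = 3 J$
$y \left(1 + K{\left(-10,G \right)}\right) = - 36 \left(1 + 3 \left(-10\right)\right) = - 36 \left(1 - 30\right) = \left(-36\right) \left(-29\right) = 1044$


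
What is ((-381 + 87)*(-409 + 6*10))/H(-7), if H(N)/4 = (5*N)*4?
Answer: -7329/40 ≈ -183.23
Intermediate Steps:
H(N) = 80*N (H(N) = 4*((5*N)*4) = 4*(20*N) = 80*N)
((-381 + 87)*(-409 + 6*10))/H(-7) = ((-381 + 87)*(-409 + 6*10))/((80*(-7))) = -294*(-409 + 60)/(-560) = -294*(-349)*(-1/560) = 102606*(-1/560) = -7329/40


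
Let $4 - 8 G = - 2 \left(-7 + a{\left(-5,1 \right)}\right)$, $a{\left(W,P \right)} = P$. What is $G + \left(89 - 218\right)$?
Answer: $-130$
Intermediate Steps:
$G = -1$ ($G = \frac{1}{2} - \frac{\left(-2\right) \left(-7 + 1\right)}{8} = \frac{1}{2} - \frac{\left(-2\right) \left(-6\right)}{8} = \frac{1}{2} - \frac{3}{2} = -1$)
$G + \left(89 - 218\right) = -1 + \left(89 - 218\right) = -1 - 129 = -130$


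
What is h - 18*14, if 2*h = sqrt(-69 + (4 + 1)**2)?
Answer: -252 + I*sqrt(11) ≈ -252.0 + 3.3166*I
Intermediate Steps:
h = I*sqrt(11) (h = sqrt(-69 + (4 + 1)**2)/2 = sqrt(-69 + 5**2)/2 = sqrt(-69 + 25)/2 = sqrt(-44)/2 = (2*I*sqrt(11))/2 = I*sqrt(11) ≈ 3.3166*I)
h - 18*14 = I*sqrt(11) - 18*14 = I*sqrt(11) - 252 = -252 + I*sqrt(11)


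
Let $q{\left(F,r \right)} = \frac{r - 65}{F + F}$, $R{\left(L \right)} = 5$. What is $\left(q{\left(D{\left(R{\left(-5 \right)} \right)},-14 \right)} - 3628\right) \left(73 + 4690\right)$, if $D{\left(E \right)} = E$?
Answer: $- \frac{173177917}{10} \approx -1.7318 \cdot 10^{7}$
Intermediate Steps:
$q{\left(F,r \right)} = \frac{-65 + r}{2 F}$
$\left(q{\left(D{\left(R{\left(-5 \right)} \right)},-14 \right)} - 3628\right) \left(73 + 4690\right) = \left(\frac{-65 - 14}{2 \cdot 5} - 3628\right) \left(73 + 4690\right) = \left(\frac{1}{2} \cdot \frac{1}{5} \left(-79\right) - 3628\right) 4763 = \left(- \frac{79}{10} - 3628\right) 4763 = \left(- \frac{36359}{10}\right) 4763 = - \frac{173177917}{10}$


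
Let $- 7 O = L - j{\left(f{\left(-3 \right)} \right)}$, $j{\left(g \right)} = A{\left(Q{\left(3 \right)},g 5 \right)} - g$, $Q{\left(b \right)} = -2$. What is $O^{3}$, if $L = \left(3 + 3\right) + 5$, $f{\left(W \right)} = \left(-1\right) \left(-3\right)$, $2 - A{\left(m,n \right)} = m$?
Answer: $- \frac{1000}{343} \approx -2.9155$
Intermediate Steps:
$A{\left(m,n \right)} = 2 - m$
$f{\left(W \right)} = 3$
$j{\left(g \right)} = 4 - g$ ($j{\left(g \right)} = \left(2 - -2\right) - g = \left(2 + 2\right) - g = 4 - g$)
$L = 11$ ($L = 6 + 5 = 11$)
$O = - \frac{10}{7}$ ($O = - \frac{11 - \left(4 - 3\right)}{7} = - \frac{11 - 1}{7} = \left(- \frac{1}{7}\right) 10 = - \frac{10}{7} \approx -1.4286$)
$O^{3} = \left(- \frac{10}{7}\right)^{3} = - \frac{1000}{343}$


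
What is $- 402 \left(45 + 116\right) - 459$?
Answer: $-65181$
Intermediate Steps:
$- 402 \left(45 + 116\right) - 459 = \left(-402\right) 161 - 459 = -64722 - 459 = -65181$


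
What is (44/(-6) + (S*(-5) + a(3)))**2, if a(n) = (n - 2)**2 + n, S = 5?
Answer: 7225/9 ≈ 802.78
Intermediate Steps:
a(n) = n + (-2 + n)**2 (a(n) = (-2 + n)**2 + n = n + (-2 + n)**2)
(44/(-6) + (S*(-5) + a(3)))**2 = (44/(-6) + (5*(-5) + (3 + (-2 + 3)**2)))**2 = (44*(-1/6) + (-25 + (3 + 1**2)))**2 = (-22/3 + (-25 + (3 + 1)))**2 = (-22/3 + (-25 + 4))**2 = (-22/3 - 21)**2 = (-85/3)**2 = 7225/9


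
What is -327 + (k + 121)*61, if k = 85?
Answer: 12239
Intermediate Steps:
-327 + (k + 121)*61 = -327 + (85 + 121)*61 = -327 + 206*61 = -327 + 12566 = 12239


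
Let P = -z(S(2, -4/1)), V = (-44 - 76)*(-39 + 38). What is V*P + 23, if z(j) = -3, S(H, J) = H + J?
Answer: 383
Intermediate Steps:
V = 120 (V = -120*(-1) = 120)
P = 3 (P = -1*(-3) = 3)
V*P + 23 = 120*3 + 23 = 360 + 23 = 383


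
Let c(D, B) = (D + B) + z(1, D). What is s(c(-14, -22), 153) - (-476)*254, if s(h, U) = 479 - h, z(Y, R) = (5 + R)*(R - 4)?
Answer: 121257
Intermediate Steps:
z(Y, R) = (-4 + R)*(5 + R) (z(Y, R) = (5 + R)*(-4 + R) = (-4 + R)*(5 + R))
c(D, B) = -20 + B + D² + 2*D (c(D, B) = (D + B) + (-20 + D + D²) = (B + D) + (-20 + D + D²) = -20 + B + D² + 2*D)
s(c(-14, -22), 153) - (-476)*254 = (479 - (-20 - 22 + (-14)² + 2*(-14))) - (-476)*254 = (479 - (-20 - 22 + 196 - 28)) - 1*(-120904) = (479 - 1*126) + 120904 = (479 - 126) + 120904 = 353 + 120904 = 121257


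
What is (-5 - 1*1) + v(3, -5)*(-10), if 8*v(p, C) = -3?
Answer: -9/4 ≈ -2.2500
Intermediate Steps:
v(p, C) = -3/8 (v(p, C) = (⅛)*(-3) = -3/8)
(-5 - 1*1) + v(3, -5)*(-10) = (-5 - 1*1) - 3/8*(-10) = (-5 - 1) + 15/4 = -6 + 15/4 = -9/4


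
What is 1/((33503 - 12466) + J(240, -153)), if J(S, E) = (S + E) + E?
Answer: 1/20971 ≈ 4.7685e-5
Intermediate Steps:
J(S, E) = S + 2*E (J(S, E) = (E + S) + E = S + 2*E)
1/((33503 - 12466) + J(240, -153)) = 1/((33503 - 12466) + (240 + 2*(-153))) = 1/(21037 + (240 - 306)) = 1/(21037 - 66) = 1/20971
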